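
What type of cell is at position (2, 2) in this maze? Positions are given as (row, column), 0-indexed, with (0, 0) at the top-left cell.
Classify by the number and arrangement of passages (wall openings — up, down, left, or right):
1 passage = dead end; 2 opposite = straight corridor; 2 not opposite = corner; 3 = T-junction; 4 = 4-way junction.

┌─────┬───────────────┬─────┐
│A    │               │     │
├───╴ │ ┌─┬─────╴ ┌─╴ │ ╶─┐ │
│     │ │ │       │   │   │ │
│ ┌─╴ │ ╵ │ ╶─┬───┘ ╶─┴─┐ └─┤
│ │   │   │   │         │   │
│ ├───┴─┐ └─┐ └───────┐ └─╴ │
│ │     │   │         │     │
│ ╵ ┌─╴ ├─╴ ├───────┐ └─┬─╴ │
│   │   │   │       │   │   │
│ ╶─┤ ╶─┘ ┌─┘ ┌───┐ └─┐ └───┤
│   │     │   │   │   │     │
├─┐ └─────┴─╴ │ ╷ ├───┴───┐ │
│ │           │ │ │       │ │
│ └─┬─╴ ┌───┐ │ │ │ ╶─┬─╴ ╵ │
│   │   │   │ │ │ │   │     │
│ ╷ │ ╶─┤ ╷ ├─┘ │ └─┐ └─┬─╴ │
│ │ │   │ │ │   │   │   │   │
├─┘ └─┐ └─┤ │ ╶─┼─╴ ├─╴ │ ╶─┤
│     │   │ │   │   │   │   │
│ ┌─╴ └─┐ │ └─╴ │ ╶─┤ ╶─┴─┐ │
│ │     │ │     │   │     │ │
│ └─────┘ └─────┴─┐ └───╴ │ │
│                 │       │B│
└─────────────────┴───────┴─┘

Checking cell at (2, 2):
Number of passages: 2
Cell type: corner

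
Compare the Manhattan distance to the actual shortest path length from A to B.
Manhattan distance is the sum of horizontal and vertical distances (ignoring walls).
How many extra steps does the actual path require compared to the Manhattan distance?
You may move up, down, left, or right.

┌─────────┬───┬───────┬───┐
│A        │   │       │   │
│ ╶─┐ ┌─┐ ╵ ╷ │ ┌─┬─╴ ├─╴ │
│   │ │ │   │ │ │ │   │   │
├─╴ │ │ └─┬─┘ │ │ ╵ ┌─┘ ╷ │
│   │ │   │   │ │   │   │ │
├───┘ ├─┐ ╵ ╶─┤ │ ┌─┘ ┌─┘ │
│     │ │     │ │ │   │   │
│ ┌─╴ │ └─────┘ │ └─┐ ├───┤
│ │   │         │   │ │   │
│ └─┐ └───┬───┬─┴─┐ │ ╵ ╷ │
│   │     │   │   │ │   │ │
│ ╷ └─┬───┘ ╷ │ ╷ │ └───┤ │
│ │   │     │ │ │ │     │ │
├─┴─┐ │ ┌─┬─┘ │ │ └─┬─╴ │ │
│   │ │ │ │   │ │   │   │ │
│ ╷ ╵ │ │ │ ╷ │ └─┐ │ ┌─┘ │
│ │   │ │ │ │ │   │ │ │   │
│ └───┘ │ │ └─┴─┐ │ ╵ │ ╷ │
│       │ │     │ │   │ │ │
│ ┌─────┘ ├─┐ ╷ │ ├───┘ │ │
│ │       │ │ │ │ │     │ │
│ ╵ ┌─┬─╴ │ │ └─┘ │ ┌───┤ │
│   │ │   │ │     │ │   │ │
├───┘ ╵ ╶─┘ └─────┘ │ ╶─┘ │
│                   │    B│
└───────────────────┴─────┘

Manhattan distance: |12 - 0| + |12 - 0| = 24
Actual path length: 46
Extra steps: 46 - 24 = 22

Solution:

┌─────────┬───┬───────┬───┐
│A → ↓    │   │       │   │
│ ╶─┐ ┌─┐ ╵ ╷ │ ┌─┬─╴ ├─╴ │
│   │↓│ │   │ │ │ │   │   │
├─╴ │ │ └─┬─┘ │ │ ╵ ┌─┘ ╷ │
│   │↓│   │   │ │   │   │ │
├───┘ ├─┐ ╵ ╶─┤ │ ┌─┘ ┌─┘ │
│↓ ← ↲│ │     │ │ │   │   │
│ ┌─╴ │ └─────┘ │ └─┐ ├───┤
│↓│   │         │   │ │   │
│ └─┐ └───┬───┬─┴─┐ │ ╵ ╷ │
│↳ ↓│     │   │   │ │   │ │
│ ╷ └─┬───┘ ╷ │ ╷ │ └───┤ │
│ │↳ ↓│     │ │ │ │     │ │
├─┴─┐ │ ┌─┬─┘ │ │ └─┬─╴ │ │
│↓ ↰│↓│ │ │   │ │   │   │ │
│ ╷ ╵ │ │ │ ╷ │ └─┐ │ ┌─┘ │
│↓│↑ ↲│ │ │ │ │   │ │ │↱ ↓│
│ └───┘ │ │ └─┴─┐ │ ╵ │ ╷ │
│↓      │ │     │ │   │↑│↓│
│ ┌─────┘ ├─┐ ╷ │ ├───┘ │ │
│↓│↱ → → ↓│ │ │ │ │↱ → ↑│↓│
│ ╵ ┌─┬─╴ │ │ └─┘ │ ┌───┤ │
│↳ ↑│ │↓ ↲│ │     │↑│   │↓│
├───┘ ╵ ╶─┘ └─────┘ │ ╶─┘ │
│      ↳ → → → → → ↑│    B│
└───────────────────┴─────┘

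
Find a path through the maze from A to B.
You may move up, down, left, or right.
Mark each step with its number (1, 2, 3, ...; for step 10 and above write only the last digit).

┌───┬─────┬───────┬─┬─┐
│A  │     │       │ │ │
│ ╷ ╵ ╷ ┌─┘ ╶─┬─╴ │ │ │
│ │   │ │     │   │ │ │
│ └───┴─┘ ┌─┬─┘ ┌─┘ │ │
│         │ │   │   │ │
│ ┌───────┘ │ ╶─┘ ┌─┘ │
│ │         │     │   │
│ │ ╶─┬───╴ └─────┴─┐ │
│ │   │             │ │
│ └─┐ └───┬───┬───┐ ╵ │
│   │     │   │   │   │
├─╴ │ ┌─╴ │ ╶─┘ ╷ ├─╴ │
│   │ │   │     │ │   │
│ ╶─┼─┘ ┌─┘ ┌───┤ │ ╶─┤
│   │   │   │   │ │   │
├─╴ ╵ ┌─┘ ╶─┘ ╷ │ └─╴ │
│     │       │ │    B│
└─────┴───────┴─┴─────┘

Finding the shortest path through the maze:
Path length: 38 steps
Directions: down → down → down → down → down → right → down → left → down → right → down → right → up → right → up → right → up → left → left → up → left → up → right → right → right → right → down → right → right → right → right → down → right → down → left → down → right → down

Solution:

┌───┬─────┬───────┬─┬─┐
│A  │     │       │ │ │
│ ╷ ╵ ╷ ┌─┘ ╶─┬─╴ │ │ │
│1│   │ │     │   │ │ │
│ └───┴─┘ ┌─┬─┘ ┌─┘ │ │
│2        │ │   │   │ │
│ ┌───────┘ │ ╶─┘ ┌─┘ │
│3│2 3 4 5 6│     │   │
│ │ ╶─┬───╴ └─────┴─┐ │
│4│1 0│    7 8 9 0 1│ │
│ └─┐ └───┬───┬───┐ ╵ │
│5 6│9 8 7│   │   │2 3│
├─╴ │ ┌─╴ │ ╶─┘ ╷ ├─╴ │
│8 7│ │5 6│     │ │5 4│
│ ╶─┼─┘ ┌─┘ ┌───┤ │ ╶─┤
│9 0│3 4│   │   │ │6 7│
├─╴ ╵ ┌─┘ ╶─┘ ╷ │ └─╴ │
│  1 2│       │ │    B│
└─────┴───────┴─┴─────┘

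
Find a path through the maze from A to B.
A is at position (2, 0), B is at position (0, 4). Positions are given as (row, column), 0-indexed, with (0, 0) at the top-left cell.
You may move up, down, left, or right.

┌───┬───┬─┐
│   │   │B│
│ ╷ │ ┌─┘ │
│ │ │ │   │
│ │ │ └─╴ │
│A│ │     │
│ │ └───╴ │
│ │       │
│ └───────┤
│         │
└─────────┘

Finding the shortest path from (2, 0) to (0, 4):
Path length: 12 steps
Directions: up → up → right → down → down → down → right → right → right → up → up → up

Solution:

┌───┬───┬─┐
│↱ ↓│   │B│
│ ╷ │ ┌─┘ │
│↑│↓│ │  ↑│
│ │ │ └─╴ │
│A│↓│    ↑│
│ │ └───╴ │
│ │↳ → → ↑│
│ └───────┤
│         │
└─────────┘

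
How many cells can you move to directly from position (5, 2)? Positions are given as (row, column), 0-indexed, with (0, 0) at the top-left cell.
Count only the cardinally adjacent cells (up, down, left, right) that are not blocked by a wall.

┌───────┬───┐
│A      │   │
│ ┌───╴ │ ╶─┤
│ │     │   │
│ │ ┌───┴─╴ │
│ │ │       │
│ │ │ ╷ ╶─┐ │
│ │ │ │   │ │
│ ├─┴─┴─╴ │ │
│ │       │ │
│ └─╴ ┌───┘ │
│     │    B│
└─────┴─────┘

Checking passable neighbors of (5, 2):
Neighbors: (4, 2), (5, 1)
Count: 2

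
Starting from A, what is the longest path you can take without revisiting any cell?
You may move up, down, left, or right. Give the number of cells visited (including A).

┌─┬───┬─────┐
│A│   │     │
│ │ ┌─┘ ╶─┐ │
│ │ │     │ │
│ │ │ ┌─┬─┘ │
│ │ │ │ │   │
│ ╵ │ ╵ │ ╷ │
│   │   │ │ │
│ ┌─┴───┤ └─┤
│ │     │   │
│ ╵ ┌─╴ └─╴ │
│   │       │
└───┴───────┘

Finding longest simple path using DFS:
Start: (0, 0)
Longest path visits 28 cells
Path: A → down → down → down → down → down → right → up → right → right → down → right → right → up → left → up → up → right → up → up → left → left → down → left → down → down → right → up

Solution:

┌─┬───┬─────┐
│A│   │↓ ← ↰│
│ │ ┌─┘ ╶─┐ │
│↓│ │↓ ↲  │↑│
│ │ │ ┌─┬─┘ │
│↓│ │↓│B│↱ ↑│
│ ╵ │ ╵ │ ╷ │
│↓  │↳ ↑│↑│ │
│ ┌─┴───┤ └─┤
│↓│↱ → ↓│↑ ↰│
│ ╵ ┌─╴ └─╴ │
│↳ ↑│  ↳ → ↑│
└───┴───────┘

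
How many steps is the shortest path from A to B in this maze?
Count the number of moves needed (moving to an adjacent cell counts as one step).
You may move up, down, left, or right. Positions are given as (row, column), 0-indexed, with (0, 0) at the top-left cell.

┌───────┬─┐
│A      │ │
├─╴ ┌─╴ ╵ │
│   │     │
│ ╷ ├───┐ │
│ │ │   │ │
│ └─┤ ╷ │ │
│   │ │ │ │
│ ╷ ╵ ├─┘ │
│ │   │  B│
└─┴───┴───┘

Using BFS to find shortest path:
Start: (0, 0), End: (4, 4)
Path found:
(0,0) → (0,1) → (0,2) → (0,3) → (1,3) → (1,4) → (2,4) → (3,4) → (4,4)
Number of steps: 8

Solution:

┌───────┬─┐
│A → → ↓│ │
├─╴ ┌─╴ ╵ │
│   │  ↳ ↓│
│ ╷ ├───┐ │
│ │ │   │↓│
│ └─┤ ╷ │ │
│   │ │ │↓│
│ ╷ ╵ ├─┘ │
│ │   │  B│
└─┴───┴───┘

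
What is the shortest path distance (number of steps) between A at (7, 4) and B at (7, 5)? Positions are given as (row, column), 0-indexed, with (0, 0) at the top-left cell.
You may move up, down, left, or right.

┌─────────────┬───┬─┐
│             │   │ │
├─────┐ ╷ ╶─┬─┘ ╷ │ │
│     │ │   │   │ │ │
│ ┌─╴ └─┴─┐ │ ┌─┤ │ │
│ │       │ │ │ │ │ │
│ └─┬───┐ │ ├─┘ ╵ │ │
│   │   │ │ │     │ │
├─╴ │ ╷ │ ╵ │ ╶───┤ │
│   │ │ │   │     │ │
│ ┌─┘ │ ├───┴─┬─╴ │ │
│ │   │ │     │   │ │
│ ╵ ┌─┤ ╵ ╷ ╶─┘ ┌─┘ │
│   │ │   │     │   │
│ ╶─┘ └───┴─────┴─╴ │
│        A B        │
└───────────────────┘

Finding path from (7, 4) to (7, 5):
Path: (7,4) → (7,5)
Distance: 1 steps

Solution:

┌─────────────┬───┬─┐
│             │   │ │
├─────┐ ╷ ╶─┬─┘ ╷ │ │
│     │ │   │   │ │ │
│ ┌─╴ └─┴─┐ │ ┌─┤ │ │
│ │       │ │ │ │ │ │
│ └─┬───┐ │ ├─┘ ╵ │ │
│   │   │ │ │     │ │
├─╴ │ ╷ │ ╵ │ ╶───┤ │
│   │ │ │   │     │ │
│ ┌─┘ │ ├───┴─┬─╴ │ │
│ │   │ │     │   │ │
│ ╵ ┌─┤ ╵ ╷ ╶─┘ ┌─┘ │
│   │ │   │     │   │
│ ╶─┘ └───┴─────┴─╴ │
│        A B        │
└───────────────────┘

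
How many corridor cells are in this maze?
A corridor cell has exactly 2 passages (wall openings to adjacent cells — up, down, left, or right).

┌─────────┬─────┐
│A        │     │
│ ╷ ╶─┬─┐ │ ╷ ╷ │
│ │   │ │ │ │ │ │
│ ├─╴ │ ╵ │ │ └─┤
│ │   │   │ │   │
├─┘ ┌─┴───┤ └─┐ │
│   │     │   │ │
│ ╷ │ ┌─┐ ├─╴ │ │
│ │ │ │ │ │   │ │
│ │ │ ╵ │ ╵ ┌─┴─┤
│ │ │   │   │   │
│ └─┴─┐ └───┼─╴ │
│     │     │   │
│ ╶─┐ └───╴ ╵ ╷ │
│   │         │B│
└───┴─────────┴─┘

Counting cells with exactly 2 passages:
Total corridor cells: 48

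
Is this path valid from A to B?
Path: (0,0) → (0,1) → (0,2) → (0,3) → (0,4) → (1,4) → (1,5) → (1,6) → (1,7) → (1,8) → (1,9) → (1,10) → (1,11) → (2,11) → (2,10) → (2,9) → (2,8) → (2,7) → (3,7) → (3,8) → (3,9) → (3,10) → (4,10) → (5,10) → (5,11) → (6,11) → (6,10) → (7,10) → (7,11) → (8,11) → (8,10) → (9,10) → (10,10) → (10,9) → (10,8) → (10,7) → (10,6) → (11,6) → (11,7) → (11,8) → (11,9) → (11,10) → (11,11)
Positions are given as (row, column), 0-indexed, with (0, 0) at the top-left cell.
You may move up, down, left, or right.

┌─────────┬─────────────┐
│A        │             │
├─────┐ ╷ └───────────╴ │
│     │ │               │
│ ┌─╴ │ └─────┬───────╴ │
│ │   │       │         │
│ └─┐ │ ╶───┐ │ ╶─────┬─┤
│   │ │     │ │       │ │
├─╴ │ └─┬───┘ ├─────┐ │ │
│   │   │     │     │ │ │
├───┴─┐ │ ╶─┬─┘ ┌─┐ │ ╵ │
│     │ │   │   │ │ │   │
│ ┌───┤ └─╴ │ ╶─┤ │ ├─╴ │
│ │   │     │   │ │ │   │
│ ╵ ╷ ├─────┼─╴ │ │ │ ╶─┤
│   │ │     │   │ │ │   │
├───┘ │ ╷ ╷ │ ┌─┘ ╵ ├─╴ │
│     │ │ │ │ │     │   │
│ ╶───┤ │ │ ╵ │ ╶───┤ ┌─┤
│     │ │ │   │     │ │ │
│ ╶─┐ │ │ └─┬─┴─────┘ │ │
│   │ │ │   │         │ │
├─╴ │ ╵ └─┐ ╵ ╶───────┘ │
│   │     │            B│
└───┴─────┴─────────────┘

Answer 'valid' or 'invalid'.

Checking path validity:
Result: All consecutive moves are passable.

valid

Correct solution:

┌─────────┬─────────────┐
│A → → → ↓│             │
├─────┐ ╷ └───────────╴ │
│     │ │↳ → → → → → → ↓│
│ ┌─╴ │ └─────┬───────╴ │
│ │   │       │↓ ← ← ← ↲│
│ └─┐ │ ╶───┐ │ ╶─────┬─┤
│   │ │     │ │↳ → → ↓│ │
├─╴ │ └─┬───┘ ├─────┐ │ │
│   │   │     │     │↓│ │
├───┴─┐ │ ╶─┬─┘ ┌─┐ │ ╵ │
│     │ │   │   │ │ │↳ ↓│
│ ┌───┤ └─╴ │ ╶─┤ │ ├─╴ │
│ │   │     │   │ │ │↓ ↲│
│ ╵ ╷ ├─────┼─╴ │ │ │ ╶─┤
│   │ │     │   │ │ │↳ ↓│
├───┘ │ ╷ ╷ │ ┌─┘ ╵ ├─╴ │
│     │ │ │ │ │     │↓ ↲│
│ ╶───┤ │ │ ╵ │ ╶───┤ ┌─┤
│     │ │ │   │     │↓│ │
│ ╶─┐ │ │ └─┬─┴─────┘ │ │
│   │ │ │   │↓ ← ← ← ↲│ │
├─╴ │ ╵ └─┐ ╵ ╶───────┘ │
│   │     │  ↳ → → → → B│
└───┴─────┴─────────────┘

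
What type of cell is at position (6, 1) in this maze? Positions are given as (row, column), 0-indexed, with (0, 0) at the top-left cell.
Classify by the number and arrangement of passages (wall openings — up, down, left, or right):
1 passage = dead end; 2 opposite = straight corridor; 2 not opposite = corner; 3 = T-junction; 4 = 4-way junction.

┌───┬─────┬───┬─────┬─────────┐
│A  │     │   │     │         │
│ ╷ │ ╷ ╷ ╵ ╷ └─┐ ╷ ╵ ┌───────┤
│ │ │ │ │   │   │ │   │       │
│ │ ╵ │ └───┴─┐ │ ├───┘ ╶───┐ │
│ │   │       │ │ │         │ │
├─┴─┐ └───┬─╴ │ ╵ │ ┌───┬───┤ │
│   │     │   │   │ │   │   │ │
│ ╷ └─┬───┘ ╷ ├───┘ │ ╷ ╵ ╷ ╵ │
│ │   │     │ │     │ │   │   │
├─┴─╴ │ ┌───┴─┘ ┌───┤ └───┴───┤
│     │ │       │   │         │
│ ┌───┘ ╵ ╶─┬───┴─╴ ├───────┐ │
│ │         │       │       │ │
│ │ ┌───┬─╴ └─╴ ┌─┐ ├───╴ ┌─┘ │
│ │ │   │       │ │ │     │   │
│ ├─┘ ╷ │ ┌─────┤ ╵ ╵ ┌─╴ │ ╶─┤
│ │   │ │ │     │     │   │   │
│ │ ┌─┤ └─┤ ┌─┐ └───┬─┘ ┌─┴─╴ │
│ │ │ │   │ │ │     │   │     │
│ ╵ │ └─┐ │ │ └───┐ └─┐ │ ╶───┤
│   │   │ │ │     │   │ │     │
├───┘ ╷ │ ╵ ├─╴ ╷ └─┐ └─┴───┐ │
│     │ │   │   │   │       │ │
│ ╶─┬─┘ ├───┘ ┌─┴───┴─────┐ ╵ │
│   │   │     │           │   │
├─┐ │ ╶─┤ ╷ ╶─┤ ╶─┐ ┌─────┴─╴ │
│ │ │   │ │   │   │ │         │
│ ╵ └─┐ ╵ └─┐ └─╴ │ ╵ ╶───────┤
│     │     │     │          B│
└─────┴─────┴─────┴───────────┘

Checking cell at (6, 1):
Number of passages: 2
Cell type: corner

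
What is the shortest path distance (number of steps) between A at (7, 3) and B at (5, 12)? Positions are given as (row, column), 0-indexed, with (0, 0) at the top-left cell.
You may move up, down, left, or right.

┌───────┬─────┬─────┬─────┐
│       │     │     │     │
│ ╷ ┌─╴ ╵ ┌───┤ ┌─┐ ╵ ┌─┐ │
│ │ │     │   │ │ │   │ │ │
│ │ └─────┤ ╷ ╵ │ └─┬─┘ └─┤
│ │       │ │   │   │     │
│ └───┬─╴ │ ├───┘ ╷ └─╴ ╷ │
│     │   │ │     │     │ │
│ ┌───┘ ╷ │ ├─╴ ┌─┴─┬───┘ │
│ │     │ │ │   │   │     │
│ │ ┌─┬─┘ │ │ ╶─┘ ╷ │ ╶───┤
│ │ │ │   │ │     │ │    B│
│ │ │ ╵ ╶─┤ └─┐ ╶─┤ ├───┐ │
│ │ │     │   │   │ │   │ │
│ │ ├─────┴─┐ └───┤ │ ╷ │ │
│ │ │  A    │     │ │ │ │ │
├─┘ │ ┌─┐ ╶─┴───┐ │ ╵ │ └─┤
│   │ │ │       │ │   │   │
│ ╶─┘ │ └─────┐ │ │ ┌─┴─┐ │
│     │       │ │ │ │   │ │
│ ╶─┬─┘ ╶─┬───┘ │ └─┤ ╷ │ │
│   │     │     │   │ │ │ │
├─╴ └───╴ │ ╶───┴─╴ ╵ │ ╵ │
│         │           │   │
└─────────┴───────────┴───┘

Finding path from (7, 3) to (5, 12):
Path: (7,3) → (7,4) → (8,4) → (8,5) → (8,6) → (8,7) → (9,7) → (10,7) → (10,6) → (10,5) → (11,5) → (11,6) → (11,7) → (11,8) → (11,9) → (11,10) → (10,10) → (9,10) → (9,11) → (10,11) → (11,11) → (11,12) → (10,12) → (9,12) → (8,12) → (8,11) → (7,11) → (6,11) → (6,10) → (7,10) → (8,10) → (8,9) → (7,9) → (6,9) → (5,9) → (4,9) → (4,8) → (5,8) → (5,7) → (5,6) → (4,6) → (4,7) → (3,7) → (3,8) → (2,8) → (2,9) → (3,9) → (3,10) → (3,11) → (2,11) → (2,12) → (3,12) → (4,12) → (4,11) → (4,10) → (5,10) → (5,11) → (5,12)
Distance: 57 steps

Solution:

┌───────┬─────┬─────┬─────┐
│       │     │     │     │
│ ╷ ┌─╴ ╵ ┌───┤ ┌─┐ ╵ ┌─┐ │
│ │ │     │   │ │ │   │ │ │
│ │ └─────┤ ╷ ╵ │ └─┬─┘ └─┤
│ │       │ │   │↱ ↓│  ↱ ↓│
│ └───┬─╴ │ ├───┘ ╷ └─╴ ╷ │
│     │   │ │  ↱ ↑│↳ → ↑│↓│
│ ┌───┘ ╷ │ ├─╴ ┌─┴─┬───┘ │
│ │     │ │ │↱ ↑│↓ ↰│↓ ← ↲│
│ │ ┌─┬─┘ │ │ ╶─┘ ╷ │ ╶───┤
│ │ │ │   │ │↑ ← ↲│↑│↳ → B│
│ │ │ ╵ ╶─┤ └─┐ ╶─┤ ├───┐ │
│ │ │     │   │   │↑│↓ ↰│ │
│ │ ├─────┴─┐ └───┤ │ ╷ │ │
│ │ │  A ↓  │     │↑│↓│↑│ │
├─┘ │ ┌─┐ ╶─┴───┐ │ ╵ │ └─┤
│   │ │ │↳ → → ↓│ │↑ ↲│↑ ↰│
│ ╶─┘ │ └─────┐ │ │ ┌─┴─┐ │
│     │       │↓│ │ │↱ ↓│↑│
│ ╶─┬─┘ ╶─┬───┘ │ └─┤ ╷ │ │
│   │     │↓ ← ↲│   │↑│↓│↑│
├─╴ └───╴ │ ╶───┴─╴ ╵ │ ╵ │
│         │↳ → → → → ↑│↳ ↑│
└─────────┴───────────┴───┘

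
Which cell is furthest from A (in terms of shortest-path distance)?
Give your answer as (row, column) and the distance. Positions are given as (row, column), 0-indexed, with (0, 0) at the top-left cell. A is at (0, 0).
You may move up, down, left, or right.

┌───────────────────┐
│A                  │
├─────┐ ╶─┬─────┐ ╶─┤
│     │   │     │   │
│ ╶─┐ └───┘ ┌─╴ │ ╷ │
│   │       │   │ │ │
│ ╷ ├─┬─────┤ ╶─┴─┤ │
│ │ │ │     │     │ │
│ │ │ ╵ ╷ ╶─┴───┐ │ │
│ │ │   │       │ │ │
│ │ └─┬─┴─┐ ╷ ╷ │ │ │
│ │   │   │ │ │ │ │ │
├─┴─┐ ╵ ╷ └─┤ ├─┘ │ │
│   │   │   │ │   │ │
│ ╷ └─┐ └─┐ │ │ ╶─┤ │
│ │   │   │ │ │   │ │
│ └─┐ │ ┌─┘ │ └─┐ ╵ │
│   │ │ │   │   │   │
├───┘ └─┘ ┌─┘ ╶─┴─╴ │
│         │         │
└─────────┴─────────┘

Computing BFS distances from A to all cells:
Furthest cell: (8, 1)
Distance: 65 steps

Path from A to the furthest cell:

┌───────────────────┐
│A → → → → → → → ↓  │
├─────┐ ╶─┬─────┐ ╶─┤
│↓ ← ↰│   │↓ ← ↰│↳ ↓│
│ ╶─┐ └───┘ ┌─╴ │ ╷ │
│↳ ↓│↑ ← ← ↲│↱ ↑│ │↓│
│ ╷ ├─┬─────┤ ╶─┴─┤ │
│ │↓│ │     │↑ ← ↰│↓│
│ │ │ ╵ ╷ ╶─┴───┐ │ │
│ │↓│   │       │↑│↓│
│ │ └─┬─┴─┐ ╷ ╷ │ │ │
│ │↳ ↓│↱ ↓│ │ │ │↑│↓│
├─┴─┐ ╵ ╷ └─┤ ├─┘ │ │
│↓ ↰│↳ ↑│↳ ↓│ │↱ ↑│↓│
│ ╷ └─┐ └─┐ │ │ ╶─┤ │
│↓│↑ ↰│   │↓│ │↑ ↰│↓│
│ └─┐ │ ┌─┘ │ └─┐ ╵ │
│↳ B│↑│ │↓ ↲│   │↑ ↲│
├───┘ └─┘ ┌─┘ ╶─┴─╴ │
│    ↑ ← ↲│         │
└─────────┴─────────┘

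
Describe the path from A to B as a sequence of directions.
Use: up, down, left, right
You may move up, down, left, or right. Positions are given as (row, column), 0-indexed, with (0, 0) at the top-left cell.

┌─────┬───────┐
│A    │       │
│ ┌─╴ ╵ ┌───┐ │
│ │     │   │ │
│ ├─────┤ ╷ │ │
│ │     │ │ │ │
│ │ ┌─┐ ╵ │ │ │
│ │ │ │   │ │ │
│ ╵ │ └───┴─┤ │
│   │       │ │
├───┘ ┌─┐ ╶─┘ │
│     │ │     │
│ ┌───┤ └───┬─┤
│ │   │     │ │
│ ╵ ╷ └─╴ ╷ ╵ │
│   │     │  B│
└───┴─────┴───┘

Finding the path and converting it to directions:
Path through cells: (0,0) → (0,1) → (0,2) → (1,2) → (1,3) → (0,3) → (0,4) → (0,5) → (0,6) → (1,6) → (2,6) → (3,6) → (4,6) → (5,6) → (5,5) → (5,4) → (4,4) → (4,3) → (4,2) → (5,2) → (5,1) → (5,0) → (6,0) → (7,0) → (7,1) → (6,1) → (6,2) → (7,2) → (7,3) → (7,4) → (6,4) → (6,5) → (7,5) → (7,6)
Directions: right, right, down, right, up, right, right, right, down, down, down, down, down, left, left, up, left, left, down, left, left, down, down, right, up, right, down, right, right, up, right, down, right

Solution:

┌─────┬───────┐
│A → ↓│↱ → → ↓│
│ ┌─╴ ╵ ┌───┐ │
│ │  ↳ ↑│   │↓│
│ ├─────┤ ╷ │ │
│ │     │ │ │↓│
│ │ ┌─┐ ╵ │ │ │
│ │ │ │   │ │↓│
│ ╵ │ └───┴─┤ │
│   │↓ ← ↰  │↓│
├───┘ ┌─┐ ╶─┘ │
│↓ ← ↲│ │↑ ← ↲│
│ ┌───┤ └───┬─┤
│↓│↱ ↓│  ↱ ↓│ │
│ ╵ ╷ └─╴ ╷ ╵ │
│↳ ↑│↳ → ↑│↳ B│
└───┴─────┴───┘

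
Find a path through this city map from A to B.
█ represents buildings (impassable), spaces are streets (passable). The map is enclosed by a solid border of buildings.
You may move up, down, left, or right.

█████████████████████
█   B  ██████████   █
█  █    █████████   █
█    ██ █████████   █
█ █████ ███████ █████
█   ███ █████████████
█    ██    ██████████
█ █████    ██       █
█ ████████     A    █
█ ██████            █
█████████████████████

Finding the shortest path from A to B:
Movement: cardinal only
Path length: 18 steps
Directions: left → left → left → left → left → up → up → left → left → left → up → up → up → up → left → up → left → left

Solution:

█████████████████████
█   B←↰██████████   █
█  █  ↑↰█████████   █
█    ██↑█████████   █
█ █████↑███████ █████
█   ███↑█████████████
█    ██↑←←↰██████████
█ █████   ↑██       █
█ ████████↑←←←←A    █
█ ██████            █
█████████████████████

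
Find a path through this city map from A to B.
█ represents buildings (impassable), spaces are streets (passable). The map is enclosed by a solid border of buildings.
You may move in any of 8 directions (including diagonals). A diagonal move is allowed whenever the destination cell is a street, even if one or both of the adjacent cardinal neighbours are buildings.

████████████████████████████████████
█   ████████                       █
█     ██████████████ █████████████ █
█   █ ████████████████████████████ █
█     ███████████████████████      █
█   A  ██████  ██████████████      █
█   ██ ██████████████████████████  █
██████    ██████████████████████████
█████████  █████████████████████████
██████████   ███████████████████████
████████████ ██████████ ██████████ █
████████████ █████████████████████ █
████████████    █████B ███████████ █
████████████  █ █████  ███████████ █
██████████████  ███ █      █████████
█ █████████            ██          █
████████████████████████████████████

Finding the shortest path from A to B:
Movement: 8-directional
Path length: 21 steps
Directions: right → down-right → down-right → right → right → down-right → down-right → down-right → down → down → down-right → down-right → right → down-right → right → right → right → right → up-right → up → up

Solution:

████████████████████████████████████
█   ████████                       █
█     ██████████████ █████████████ █
█   █ ████████████████████████████ █
█     ███████████████████████      █
█   A↘ ██████  ██████████████      █
█   ██↘██████████████████████████  █
██████ →→↘██████████████████████████
█████████ ↘█████████████████████████
██████████ ↘ ███████████████████████
████████████↓██████████ ██████████ █
████████████↓█████████████████████ █
████████████↘   █████B ███████████ █
████████████ ↘█ █████↑ ███████████ █
██████████████→↘███ █↑     █████████
█ █████████     →→→→↗  ██          █
████████████████████████████████████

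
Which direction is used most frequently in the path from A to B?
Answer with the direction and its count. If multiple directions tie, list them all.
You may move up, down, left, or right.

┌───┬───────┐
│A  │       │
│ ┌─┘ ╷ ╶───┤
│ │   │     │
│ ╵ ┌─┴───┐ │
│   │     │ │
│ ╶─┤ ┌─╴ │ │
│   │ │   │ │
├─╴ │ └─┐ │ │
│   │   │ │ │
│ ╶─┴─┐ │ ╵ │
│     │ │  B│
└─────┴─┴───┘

Directions: down, down, right, up, right, up, right, down, right, right, down, down, down, down
Counts: {'down': 7, 'right': 5, 'up': 2}
Most common: down (7 times)

Solution:

┌───┬───────┐
│A  │↱ ↓    │
│ ┌─┘ ╷ ╶───┤
│↓│↱ ↑│↳ → ↓│
│ ╵ ┌─┴───┐ │
│↳ ↑│     │↓│
│ ╶─┤ ┌─╴ │ │
│   │ │   │↓│
├─╴ │ └─┐ │ │
│   │   │ │↓│
│ ╶─┴─┐ │ ╵ │
│     │ │  B│
└─────┴─┴───┘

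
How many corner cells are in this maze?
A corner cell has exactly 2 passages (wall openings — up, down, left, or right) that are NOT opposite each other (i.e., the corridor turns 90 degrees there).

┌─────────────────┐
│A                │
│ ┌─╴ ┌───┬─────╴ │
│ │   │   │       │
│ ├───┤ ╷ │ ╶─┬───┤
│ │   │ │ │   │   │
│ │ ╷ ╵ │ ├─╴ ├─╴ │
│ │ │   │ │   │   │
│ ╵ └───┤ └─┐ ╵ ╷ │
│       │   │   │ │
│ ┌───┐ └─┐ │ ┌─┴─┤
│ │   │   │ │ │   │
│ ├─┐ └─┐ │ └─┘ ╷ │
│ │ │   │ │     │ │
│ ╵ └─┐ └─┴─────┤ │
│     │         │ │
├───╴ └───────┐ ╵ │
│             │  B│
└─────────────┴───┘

Counting corner cells (2 non-opposite passages):
Total corners: 34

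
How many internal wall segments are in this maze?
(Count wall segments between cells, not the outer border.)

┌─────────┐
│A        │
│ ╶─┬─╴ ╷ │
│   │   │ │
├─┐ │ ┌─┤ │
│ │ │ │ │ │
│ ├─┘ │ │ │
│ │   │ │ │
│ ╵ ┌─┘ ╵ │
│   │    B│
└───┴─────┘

Counting internal wall segments:
Total internal walls: 16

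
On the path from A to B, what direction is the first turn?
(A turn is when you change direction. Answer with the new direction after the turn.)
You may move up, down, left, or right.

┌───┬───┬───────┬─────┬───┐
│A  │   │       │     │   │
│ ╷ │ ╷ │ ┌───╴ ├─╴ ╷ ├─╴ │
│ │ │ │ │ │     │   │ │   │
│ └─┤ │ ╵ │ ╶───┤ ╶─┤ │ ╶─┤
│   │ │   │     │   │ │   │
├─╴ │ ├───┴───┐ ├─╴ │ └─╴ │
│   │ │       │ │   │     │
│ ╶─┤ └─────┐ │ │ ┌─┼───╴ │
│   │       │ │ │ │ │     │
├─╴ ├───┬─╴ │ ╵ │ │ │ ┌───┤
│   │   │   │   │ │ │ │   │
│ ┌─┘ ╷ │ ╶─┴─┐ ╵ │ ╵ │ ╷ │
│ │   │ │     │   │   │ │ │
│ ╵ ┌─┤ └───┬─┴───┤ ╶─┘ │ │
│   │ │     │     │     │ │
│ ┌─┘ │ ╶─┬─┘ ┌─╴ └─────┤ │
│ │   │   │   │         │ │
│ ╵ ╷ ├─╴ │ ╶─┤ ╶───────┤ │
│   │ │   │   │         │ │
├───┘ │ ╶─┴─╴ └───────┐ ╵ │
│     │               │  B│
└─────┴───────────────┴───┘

Directions: down, down, right, down, left, down, right, down, left, down, down, right, up, right, up, right, down, down, down, right, down, left, down, right, right, right, up, left, up, right, up, right, right, down, left, down, right, right, right, right, down, right
First turn direction: right

Solution:

┌───┬───┬───────┬─────┬───┐
│A  │   │       │     │   │
│ ╷ │ ╷ │ ┌───╴ ├─╴ ╷ ├─╴ │
│↓│ │ │ │ │     │   │ │   │
│ └─┤ │ ╵ │ ╶───┤ ╶─┤ │ ╶─┤
│↳ ↓│ │   │     │   │ │   │
├─╴ │ ├───┴───┐ ├─╴ │ └─╴ │
│↓ ↲│ │       │ │   │     │
│ ╶─┤ └─────┐ │ │ ┌─┼───╴ │
│↳ ↓│       │ │ │ │ │     │
├─╴ ├───┬─╴ │ ╵ │ │ │ ┌───┤
│↓ ↲│↱ ↓│   │   │ │ │ │   │
│ ┌─┘ ╷ │ ╶─┴─┐ ╵ │ ╵ │ ╷ │
│↓│↱ ↑│↓│     │   │   │ │ │
│ ╵ ┌─┤ └───┬─┴───┤ ╶─┘ │ │
│↳ ↑│ │↓    │↱ → ↓│     │ │
│ ┌─┘ │ ╶─┬─┘ ┌─╴ └─────┤ │
│ │   │↳ ↓│↱ ↑│↓ ↲      │ │
│ ╵ ╷ ├─╴ │ ╶─┤ ╶───────┤ │
│   │ │↓ ↲│↑ ↰│↳ → → → ↓│ │
├───┘ │ ╶─┴─╴ └───────┐ ╵ │
│     │↳ → → ↑        │↳ B│
└─────┴───────────────┴───┘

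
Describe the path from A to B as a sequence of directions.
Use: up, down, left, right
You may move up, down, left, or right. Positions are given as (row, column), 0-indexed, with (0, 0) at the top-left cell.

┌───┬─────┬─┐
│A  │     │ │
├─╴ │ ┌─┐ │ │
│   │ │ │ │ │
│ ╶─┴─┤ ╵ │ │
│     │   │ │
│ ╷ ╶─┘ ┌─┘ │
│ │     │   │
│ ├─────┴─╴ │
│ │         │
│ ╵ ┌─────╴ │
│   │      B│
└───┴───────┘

Finding the path and converting it to directions:
Path through cells: (0,0) → (0,1) → (1,1) → (1,0) → (2,0) → (3,0) → (4,0) → (5,0) → (5,1) → (4,1) → (4,2) → (4,3) → (4,4) → (4,5) → (5,5)
Directions: right, down, left, down, down, down, down, right, up, right, right, right, right, down

Solution:

┌───┬─────┬─┐
│A ↓│     │ │
├─╴ │ ┌─┐ │ │
│↓ ↲│ │ │ │ │
│ ╶─┴─┤ ╵ │ │
│↓    │   │ │
│ ╷ ╶─┘ ┌─┘ │
│↓│     │   │
│ ├─────┴─╴ │
│↓│↱ → → → ↓│
│ ╵ ┌─────╴ │
│↳ ↑│      B│
└───┴───────┘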